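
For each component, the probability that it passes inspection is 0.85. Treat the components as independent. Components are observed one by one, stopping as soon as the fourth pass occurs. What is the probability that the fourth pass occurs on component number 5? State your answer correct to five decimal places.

0.31320

Y = trial on which the fourth success occurs; negative binomial, r=4, p=0.85.
P(Y=5) = C(4,3) · p^4 · (1−p)^1
= 4 · 0.52201 · 0.15 = 0.3132038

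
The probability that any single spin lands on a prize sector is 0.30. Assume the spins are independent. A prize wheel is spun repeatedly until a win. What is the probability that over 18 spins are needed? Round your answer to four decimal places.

Y = number of spins to the first success; geometric, p = 0.30.
P(Y > 18) = P(first 18 all fail) = (1−p)^18 = 0.001628

0.0016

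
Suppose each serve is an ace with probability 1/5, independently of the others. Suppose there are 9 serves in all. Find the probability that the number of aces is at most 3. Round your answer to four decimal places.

X ~ Binomial(9, 0.20); P(X ≤ 3) = Σ C(9,k) p^k (1−p)^(9−k) over k:
  k=0: C(9,0)·0.20^0·0.80^9 = 0.134218
  k=1: C(9,1)·0.20^1·0.80^8 = 0.301990
  k=2: C(9,2)·0.20^2·0.80^7 = 0.301990
  k=3: C(9,3)·0.20^3·0.80^6 = 0.176161
Total = 0.914358

0.9144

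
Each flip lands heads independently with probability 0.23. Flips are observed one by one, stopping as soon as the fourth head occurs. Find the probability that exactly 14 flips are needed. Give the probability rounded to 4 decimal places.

Y = trial on which the fourth success occurs; negative binomial, r=4, p=0.23.
P(Y=14) = C(13,3) · p^4 · (1−p)^10
= 286 · 0.0027984 · 0.073267 = 0.058639

0.0586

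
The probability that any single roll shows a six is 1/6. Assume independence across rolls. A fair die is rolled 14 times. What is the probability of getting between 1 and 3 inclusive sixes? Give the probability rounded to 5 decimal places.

0.72840

X ~ Binomial(14, 0.166667); P(1 ≤ X ≤ 3) = Σ C(14,k) p^k (1−p)^(14−k) over k:
  k=1: C(14,1)·0.166667^1·0.833333^13 = 0.2180824
  k=2: C(14,2)·0.166667^2·0.833333^12 = 0.2835071
  k=3: C(14,3)·0.166667^3·0.833333^11 = 0.2268057
Total = 0.7283952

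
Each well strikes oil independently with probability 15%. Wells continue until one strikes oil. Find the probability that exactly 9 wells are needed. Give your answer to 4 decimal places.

0.0409

Geometric (trials to first success), p = 0.15.
P(Y = 9) = (1−p)^8 · p = 0.27249 · 0.15 = 0.040874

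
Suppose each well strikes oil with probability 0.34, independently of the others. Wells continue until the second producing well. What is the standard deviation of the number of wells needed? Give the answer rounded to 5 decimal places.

Y = total wells until the second success; negative binomial with r=2, p=0.34.
SD(Y) = √[r(1−p)/p²] = √(11.4186851) = 3.3791545

3.37915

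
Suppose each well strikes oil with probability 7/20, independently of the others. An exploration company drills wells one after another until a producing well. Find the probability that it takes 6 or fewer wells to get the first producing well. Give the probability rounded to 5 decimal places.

0.92458

Y = number of wells to the first success; geometric, p = 0.35.
P(Y ≤ 6) = 1 − (1−p)^6 = 1 − 0.0754189 = 0.9245811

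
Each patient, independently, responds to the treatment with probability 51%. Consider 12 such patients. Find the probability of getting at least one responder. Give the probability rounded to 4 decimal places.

0.9998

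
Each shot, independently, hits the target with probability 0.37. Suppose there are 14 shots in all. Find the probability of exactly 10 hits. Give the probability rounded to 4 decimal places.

0.0076

X ~ Binomial(n=14, p=0.37).
P(X=10) = C(14,10) · p^10 · (1−p)^4
= 1001 · 4.8086e-05 · 0.15753 = 0.007583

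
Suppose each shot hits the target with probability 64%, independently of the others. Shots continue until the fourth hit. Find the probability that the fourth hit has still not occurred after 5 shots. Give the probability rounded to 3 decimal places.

0.591

Needing more than 5 shots ⇔ fewer than 4 successes in the first 5. With X ~ Binomial(5, 0.64), P(Y > 5) = P(X ≤ 3).
  k=0: C(5,0)·0.64^0·0.36^5 = 0.00605
  k=1: C(5,1)·0.64^1·0.36^4 = 0.05375
  k=2: C(5,2)·0.64^2·0.36^3 = 0.19110
  k=3: C(5,3)·0.64^3·0.36^2 = 0.33974
P(X ≤ 3) = 0.59064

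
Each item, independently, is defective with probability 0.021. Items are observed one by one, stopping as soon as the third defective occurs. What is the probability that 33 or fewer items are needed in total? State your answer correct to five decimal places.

0.03162

Finishing within 33 items ⇔ at least 3 successes in the first 33. With X ~ Binomial(33, 0.021), P(Y ≤ 33) = 1 − P(X ≤ 2).
  k=0: C(33,0)·0.021^0·0.979^33 = 0.4963966
  k=1: C(33,1)·0.021^1·0.979^32 = 0.3513819
  k=2: C(33,2)·0.021^2·0.979^31 = 0.1205968
1 − 0.9683754 = 0.0316246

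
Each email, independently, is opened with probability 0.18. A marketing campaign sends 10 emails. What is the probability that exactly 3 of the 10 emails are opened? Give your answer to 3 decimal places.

0.174

X ~ Binomial(n=10, p=0.18).
P(X=3) = C(10,3) · p^3 · (1−p)^7
= 120 · 0.005832 · 0.24929 = 0.17446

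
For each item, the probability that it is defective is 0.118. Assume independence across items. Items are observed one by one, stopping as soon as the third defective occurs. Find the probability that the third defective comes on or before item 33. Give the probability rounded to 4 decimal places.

0.7641

Finishing within 33 items ⇔ at least 3 successes in the first 33. With X ~ Binomial(33, 0.118), P(Y ≤ 33) = 1 − P(X ≤ 2).
  k=0: C(33,0)·0.118^0·0.882^33 = 0.015866
  k=1: C(33,1)·0.118^1·0.882^32 = 0.070047
  k=2: C(33,2)·0.118^2·0.882^31 = 0.149942
1 − 0.235855 = 0.764145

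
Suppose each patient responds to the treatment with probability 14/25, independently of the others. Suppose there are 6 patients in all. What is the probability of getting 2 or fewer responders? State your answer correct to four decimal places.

X ~ Binomial(6, 0.56); P(X ≤ 2) = Σ C(6,k) p^k (1−p)^(6−k) over k:
  k=0: C(6,0)·0.56^0·0.44^6 = 0.007256
  k=1: C(6,1)·0.56^1·0.44^5 = 0.055412
  k=2: C(6,2)·0.56^2·0.44^4 = 0.176310
Total = 0.238979

0.2390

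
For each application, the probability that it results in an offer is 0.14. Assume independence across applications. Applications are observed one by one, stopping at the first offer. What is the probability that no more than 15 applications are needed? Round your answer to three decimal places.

Y = number of applications to the first success; geometric, p = 0.14.
P(Y ≤ 15) = 1 − (1−p)^15 = 1 − 0.10411 = 0.89589

0.896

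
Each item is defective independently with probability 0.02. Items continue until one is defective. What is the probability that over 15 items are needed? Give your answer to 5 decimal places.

0.73857

Y = number of items to the first success; geometric, p = 0.02.
P(Y > 15) = P(first 15 all fail) = (1−p)^15 = 0.7385691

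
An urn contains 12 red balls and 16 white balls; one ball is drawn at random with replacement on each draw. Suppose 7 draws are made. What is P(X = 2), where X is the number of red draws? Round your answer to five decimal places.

0.23500

X ~ Binomial(n=7, p=0.428571).
P(X=2) = C(7,2) · p^2 · (1−p)^5
= 21 · 0.18367 · 0.060927 = 0.2350041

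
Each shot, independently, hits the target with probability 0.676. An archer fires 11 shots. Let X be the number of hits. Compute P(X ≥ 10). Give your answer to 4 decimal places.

0.0845

X ~ Binomial(11, 0.676); P(X ≥ 10) = Σ C(11,k) p^k (1−p)^(11−k) over k:
  k=10: C(11,10)·0.676^10·0.324^1 = 0.071024
  k=11: C(11,11)·0.676^11·0.324^0 = 0.013471
Total = 0.084495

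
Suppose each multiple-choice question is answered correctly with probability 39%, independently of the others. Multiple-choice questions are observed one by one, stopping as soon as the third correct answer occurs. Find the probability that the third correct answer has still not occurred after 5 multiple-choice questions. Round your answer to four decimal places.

0.6997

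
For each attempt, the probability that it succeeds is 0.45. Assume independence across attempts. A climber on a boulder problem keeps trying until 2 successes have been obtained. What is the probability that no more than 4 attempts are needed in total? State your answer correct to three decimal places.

0.609

Finishing within 4 attempts ⇔ at least 2 successes in the first 4. With X ~ Binomial(4, 0.45), P(Y ≤ 4) = 1 − P(X ≤ 1).
  k=0: C(4,0)·0.45^0·0.55^4 = 0.09151
  k=1: C(4,1)·0.45^1·0.55^3 = 0.29947
1 − 0.39098 = 0.60902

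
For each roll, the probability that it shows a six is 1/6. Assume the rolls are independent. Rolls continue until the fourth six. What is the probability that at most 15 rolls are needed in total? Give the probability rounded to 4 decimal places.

0.2315

Finishing within 15 rolls ⇔ at least 4 successes in the first 15. With X ~ Binomial(15, 0.166667), P(Y ≤ 15) = 1 − P(X ≤ 3).
  k=0: C(15,0)·0.166667^0·0.833333^15 = 0.064905
  k=1: C(15,1)·0.166667^1·0.833333^14 = 0.194716
  k=2: C(15,2)·0.166667^2·0.833333^13 = 0.272603
  k=3: C(15,3)·0.166667^3·0.833333^12 = 0.236256
1 − 0.768481 = 0.231519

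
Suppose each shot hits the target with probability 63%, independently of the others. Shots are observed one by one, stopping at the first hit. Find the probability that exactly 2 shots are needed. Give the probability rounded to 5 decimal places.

Geometric (trials to first success), p = 0.63.
P(Y = 2) = (1−p)^1 · p = 0.37 · 0.63 = 0.2331000

0.23310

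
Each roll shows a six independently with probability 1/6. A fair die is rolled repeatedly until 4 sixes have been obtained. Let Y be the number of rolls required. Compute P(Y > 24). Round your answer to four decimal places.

Needing more than 24 rolls ⇔ fewer than 4 successes in the first 24. With X ~ Binomial(24, 0.166667), P(Y > 24) = P(X ≤ 3).
  k=0: C(24,0)·0.166667^0·0.833333^24 = 0.012579
  k=1: C(24,1)·0.166667^1·0.833333^23 = 0.060380
  k=2: C(24,2)·0.166667^2·0.833333^22 = 0.138873
  k=3: C(24,3)·0.166667^3·0.833333^21 = 0.203681
P(X ≤ 3) = 0.415513

0.4155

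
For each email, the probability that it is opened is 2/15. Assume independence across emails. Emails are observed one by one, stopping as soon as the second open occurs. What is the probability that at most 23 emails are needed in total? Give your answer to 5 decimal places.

0.83115

Finishing within 23 emails ⇔ at least 2 successes in the first 23. With X ~ Binomial(23, 0.133333), P(Y ≤ 23) = 1 − P(X ≤ 1).
  k=0: C(23,0)·0.133333^0·0.866667^23 = 0.0372047
  k=1: C(23,1)·0.133333^1·0.866667^22 = 0.1316475
1 − 0.1688522 = 0.8311478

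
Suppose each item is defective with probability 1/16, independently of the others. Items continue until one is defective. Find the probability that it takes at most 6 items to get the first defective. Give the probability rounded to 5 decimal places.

Y = number of items to the first success; geometric, p = 0.0625.
P(Y ≤ 6) = 1 − (1−p)^6 = 1 − 0.6789342 = 0.3210658

0.32107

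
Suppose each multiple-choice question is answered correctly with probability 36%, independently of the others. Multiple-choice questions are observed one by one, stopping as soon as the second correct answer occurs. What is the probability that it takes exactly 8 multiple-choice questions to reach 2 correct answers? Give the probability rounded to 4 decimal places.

0.0623

Y = trial on which the second success occurs; negative binomial, r=2, p=0.36.
P(Y=8) = C(7,1) · p^2 · (1−p)^6
= 7 · 0.1296 · 0.068719 = 0.062342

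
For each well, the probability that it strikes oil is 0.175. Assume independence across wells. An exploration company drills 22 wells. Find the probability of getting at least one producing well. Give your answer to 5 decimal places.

0.98548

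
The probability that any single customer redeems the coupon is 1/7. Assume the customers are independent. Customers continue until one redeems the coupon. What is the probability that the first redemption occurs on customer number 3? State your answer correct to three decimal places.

0.105

Geometric (trials to first success), p = 0.142857.
P(Y = 3) = (1−p)^2 · p = 0.73469 · 0.142857 = 0.10496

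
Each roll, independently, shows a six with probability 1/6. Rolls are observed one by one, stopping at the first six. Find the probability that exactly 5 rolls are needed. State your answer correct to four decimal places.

0.0804

Geometric (trials to first success), p = 0.166667.
P(Y = 5) = (1−p)^4 · p = 0.48225 · 0.166667 = 0.080376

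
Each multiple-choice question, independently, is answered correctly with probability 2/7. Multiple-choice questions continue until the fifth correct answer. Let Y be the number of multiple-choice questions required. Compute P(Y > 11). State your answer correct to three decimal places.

0.820

Needing more than 11 multiple-choice questions ⇔ fewer than 5 successes in the first 11. With X ~ Binomial(11, 0.285714), P(Y > 11) = P(X ≤ 4).
  k=0: C(11,0)·0.285714^0·0.714286^11 = 0.02469
  k=1: C(11,1)·0.285714^1·0.714286^10 = 0.10865
  k=2: C(11,2)·0.285714^2·0.714286^9 = 0.21731
  k=3: C(11,3)·0.285714^3·0.714286^8 = 0.26077
  k=4: C(11,4)·0.285714^4·0.714286^7 = 0.20861
P(X ≤ 4) = 0.82004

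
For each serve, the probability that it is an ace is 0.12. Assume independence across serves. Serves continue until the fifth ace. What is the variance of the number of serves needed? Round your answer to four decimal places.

305.5556

Y = total serves until the fifth success; negative binomial with r=5, p=0.12.
Var(Y) = r(1−p)/p² = 5·0.88 / 0.12² = 305.555556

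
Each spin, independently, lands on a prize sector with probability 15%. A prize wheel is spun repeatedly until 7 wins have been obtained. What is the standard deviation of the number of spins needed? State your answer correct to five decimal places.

Y = total spins until the seventh success; negative binomial with r=7, p=0.15.
SD(Y) = √[r(1−p)/p²] = √(264.4444444) = 16.2617479

16.26175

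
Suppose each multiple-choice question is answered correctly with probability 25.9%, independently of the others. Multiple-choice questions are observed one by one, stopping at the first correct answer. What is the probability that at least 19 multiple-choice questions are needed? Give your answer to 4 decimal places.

Y = number of multiple-choice questions to the first success; geometric, p = 0.259.
P(Y > 18) = P(first 18 all fail) = (1−p)^18 = 0.004537

0.0045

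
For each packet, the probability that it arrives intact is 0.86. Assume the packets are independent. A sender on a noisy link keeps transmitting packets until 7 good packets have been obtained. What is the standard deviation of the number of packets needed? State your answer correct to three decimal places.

Y = total packets until the seventh success; negative binomial with r=7, p=0.86.
SD(Y) = √[r(1−p)/p²] = √(1.32504) = 1.15110

1.151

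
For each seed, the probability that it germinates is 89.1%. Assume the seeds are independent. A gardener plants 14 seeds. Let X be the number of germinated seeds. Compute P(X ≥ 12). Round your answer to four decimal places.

X ~ Binomial(14, 0.891); P(X ≥ 12) = Σ C(14,k) p^k (1−p)^(14−k) over k:
  k=12: C(14,12)·0.891^12·0.109^2 = 0.270662
  k=13: C(14,13)·0.891^13·0.109^1 = 0.340381
  k=14: C(14,14)·0.891^14·0.109^0 = 0.198741
Total = 0.809783

0.8098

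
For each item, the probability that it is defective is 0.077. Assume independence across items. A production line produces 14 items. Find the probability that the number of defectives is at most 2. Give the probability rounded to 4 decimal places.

X ~ Binomial(14, 0.077); P(X ≤ 2) = Σ C(14,k) p^k (1−p)^(14−k) over k:
  k=0: C(14,0)·0.077^0·0.923^14 = 0.325705
  k=1: C(14,1)·0.077^1·0.923^13 = 0.380400
  k=2: C(14,2)·0.077^2·0.923^12 = 0.206273
Total = 0.912378

0.9124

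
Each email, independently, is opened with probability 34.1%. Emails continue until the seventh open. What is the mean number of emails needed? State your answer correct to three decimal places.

20.528

Y = total emails until the seventh success; negative binomial with r=7, p=0.341.
E[Y] = r / p = 7 / 0.341 = 20.52786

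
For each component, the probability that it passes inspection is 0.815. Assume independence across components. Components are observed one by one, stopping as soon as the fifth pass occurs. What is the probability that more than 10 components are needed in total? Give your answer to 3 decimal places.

0.004

Needing more than 10 components ⇔ fewer than 5 successes in the first 10. With X ~ Binomial(10, 0.815), P(Y > 10) = P(X ≤ 4).
  k=0: C(10,0)·0.815^0·0.185^10 = 0.00000
  k=1: C(10,1)·0.815^1·0.185^9 = 0.00000
  k=2: C(10,2)·0.815^2·0.185^8 = 0.00004
  k=3: C(10,3)·0.815^3·0.185^7 = 0.00048
  k=4: C(10,4)·0.815^4·0.185^6 = 0.00371
P(X ≤ 4) = 0.00424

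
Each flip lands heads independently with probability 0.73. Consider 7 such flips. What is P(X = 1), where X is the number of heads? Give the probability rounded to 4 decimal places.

0.0020

X ~ Binomial(n=7, p=0.73).
P(X=1) = C(7,1) · p^1 · (1−p)^6
= 7 · 0.73 · 0.00038742 = 0.001980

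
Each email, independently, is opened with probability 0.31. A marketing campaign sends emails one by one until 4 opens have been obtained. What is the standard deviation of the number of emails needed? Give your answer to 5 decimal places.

5.35911

Y = total emails until the fourth success; negative binomial with r=4, p=0.31.
SD(Y) = √[r(1−p)/p²] = √(28.7200832) = 5.3591122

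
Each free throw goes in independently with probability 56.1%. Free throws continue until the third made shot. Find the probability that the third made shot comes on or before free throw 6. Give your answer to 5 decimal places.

0.76262

Finishing within 6 free throws ⇔ at least 3 successes in the first 6. With X ~ Binomial(6, 0.561), P(Y ≤ 6) = 1 − P(X ≤ 2).
  k=0: C(6,0)·0.561^0·0.439^6 = 0.0071579
  k=1: C(6,1)·0.561^1·0.439^5 = 0.0548829
  k=2: C(6,2)·0.561^2·0.439^4 = 0.1753376
1 − 0.2373784 = 0.7626216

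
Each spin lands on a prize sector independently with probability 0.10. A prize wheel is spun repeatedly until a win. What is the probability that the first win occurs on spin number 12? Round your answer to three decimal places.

0.031

Geometric (trials to first success), p = 0.10.
P(Y = 12) = (1−p)^11 · p = 0.31381 · 0.10 = 0.03138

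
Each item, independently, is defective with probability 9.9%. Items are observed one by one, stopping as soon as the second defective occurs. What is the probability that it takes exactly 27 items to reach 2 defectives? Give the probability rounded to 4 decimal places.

Y = trial on which the second success occurs; negative binomial, r=2, p=0.099.
P(Y=27) = C(26,1) · p^2 · (1−p)^25
= 26 · 0.009801 · 0.073811 = 0.018809

0.0188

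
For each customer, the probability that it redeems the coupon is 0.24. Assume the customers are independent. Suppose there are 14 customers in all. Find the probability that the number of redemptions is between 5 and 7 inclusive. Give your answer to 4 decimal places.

X ~ Binomial(14, 0.24); P(5 ≤ X ≤ 7) = Σ C(14,k) p^k (1−p)^(14−k) over k:
  k=5: C(14,5)·0.24^5·0.76^9 = 0.134847
  k=6: C(14,6)·0.24^6·0.76^8 = 0.063875
  k=7: C(14,7)·0.24^7·0.76^7 = 0.023053
Total = 0.221775

0.2218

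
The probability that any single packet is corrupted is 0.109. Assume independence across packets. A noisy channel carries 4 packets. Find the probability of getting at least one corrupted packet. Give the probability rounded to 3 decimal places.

0.370

P(at least one) = 1 − P(none) = 1 − (1 − 0.109)^4
= 1 − 0.63025 = 0.36975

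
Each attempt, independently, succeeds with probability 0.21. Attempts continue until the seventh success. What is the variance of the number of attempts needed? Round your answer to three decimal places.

125.397

Y = total attempts until the seventh success; negative binomial with r=7, p=0.21.
Var(Y) = r(1−p)/p² = 7·0.79 / 0.21² = 125.39683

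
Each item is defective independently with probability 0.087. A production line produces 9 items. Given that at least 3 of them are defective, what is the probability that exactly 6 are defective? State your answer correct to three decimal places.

X ~ Binomial(9, 0.087). Want P(X=6 | X≥3) = P(X=6) / P(X≥3).
P(X=6) = C(9,6)·0.087^6·0.913^3 = 0.00003
P(X≥3) = 1 − 0.44080 − 0.37803 − 0.14409 = 0.03708
Ratio = 0.00003 / 0.03708 = 0.00075

0.001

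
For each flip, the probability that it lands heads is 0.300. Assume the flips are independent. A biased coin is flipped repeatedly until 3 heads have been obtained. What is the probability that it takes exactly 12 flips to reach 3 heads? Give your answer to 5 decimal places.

Y = trial on which the third success occurs; negative binomial, r=3, p=0.30.
P(Y=12) = C(11,2) · p^3 · (1−p)^9
= 55 · 0.027 · 0.040354 = 0.0599251

0.05993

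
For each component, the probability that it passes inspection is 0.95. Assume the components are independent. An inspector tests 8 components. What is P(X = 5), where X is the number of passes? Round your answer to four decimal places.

0.0054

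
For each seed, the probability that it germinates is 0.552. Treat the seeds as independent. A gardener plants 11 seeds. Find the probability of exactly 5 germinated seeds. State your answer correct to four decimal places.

X ~ Binomial(n=11, p=0.552).
P(X=5) = C(11,5) · p^5 · (1−p)^6
= 462 · 0.05125 · 0.0080848 = 0.191428

0.1914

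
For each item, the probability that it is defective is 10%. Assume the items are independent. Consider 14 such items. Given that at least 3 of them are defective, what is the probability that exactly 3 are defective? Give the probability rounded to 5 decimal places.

X ~ Binomial(14, 0.10). Want P(X=3 | X≥3) = P(X=3) / P(X≥3).
P(X=3) = C(14,3)·0.10^3·0.90^11 = 0.1142271
P(X≥3) = 1 − 0.2287679 − 0.3558612 − 0.2570109 = 0.1583600
Ratio = 0.1142271 / 0.1583600 = 0.7213126

0.72131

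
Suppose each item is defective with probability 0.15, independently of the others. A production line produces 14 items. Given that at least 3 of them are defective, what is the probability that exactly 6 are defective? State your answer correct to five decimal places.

X ~ Binomial(14, 0.15). Want P(X=6 | X≥3) = P(X=6) / P(X≥3).
P(X=6) = C(14,6)·0.15^6·0.85^8 = 0.0093208
P(X≥3) = 1 − 0.1027697 − 0.2539015 − 0.2912400 = 0.3520888
Ratio = 0.0093208 / 0.3520888 = 0.0264729

0.02647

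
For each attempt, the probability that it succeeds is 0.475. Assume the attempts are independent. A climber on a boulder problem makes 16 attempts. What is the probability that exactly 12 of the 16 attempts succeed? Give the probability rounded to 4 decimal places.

0.0182

X ~ Binomial(n=16, p=0.475).
P(X=12) = C(16,12) · p^12 · (1−p)^4
= 1820 · 0.00013192 · 0.075969 = 0.018240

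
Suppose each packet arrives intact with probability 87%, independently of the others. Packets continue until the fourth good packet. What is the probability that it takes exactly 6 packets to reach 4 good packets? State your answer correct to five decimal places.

Y = trial on which the fourth success occurs; negative binomial, r=4, p=0.87.
P(Y=6) = C(5,3) · p^4 · (1−p)^2
= 10 · 0.5729 · 0.0169 = 0.0968197

0.09682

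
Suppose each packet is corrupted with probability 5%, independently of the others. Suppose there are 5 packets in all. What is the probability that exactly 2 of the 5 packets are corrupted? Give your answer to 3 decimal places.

X ~ Binomial(n=5, p=0.05).
P(X=2) = C(5,2) · p^2 · (1−p)^3
= 10 · 0.0025 · 0.85737 = 0.02143

0.021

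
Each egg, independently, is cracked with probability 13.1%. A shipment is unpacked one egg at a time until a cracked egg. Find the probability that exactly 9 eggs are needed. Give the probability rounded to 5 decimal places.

0.04260

Geometric (trials to first success), p = 0.131.
P(Y = 9) = (1−p)^8 · p = 0.32521 · 0.131 = 0.0426020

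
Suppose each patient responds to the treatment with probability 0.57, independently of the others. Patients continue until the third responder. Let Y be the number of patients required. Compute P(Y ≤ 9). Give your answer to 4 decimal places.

Finishing within 9 patients ⇔ at least 3 successes in the first 9. With X ~ Binomial(9, 0.57), P(Y ≤ 9) = 1 − P(X ≤ 2).
  k=0: C(9,0)·0.57^0·0.43^9 = 0.000503
  k=1: C(9,1)·0.57^1·0.43^8 = 0.005996
  k=2: C(9,2)·0.57^2·0.43^7 = 0.031793
1 − 0.038292 = 0.961708

0.9617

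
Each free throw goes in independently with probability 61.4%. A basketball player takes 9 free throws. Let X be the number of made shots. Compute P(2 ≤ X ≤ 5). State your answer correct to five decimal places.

X ~ Binomial(9, 0.614); P(2 ≤ X ≤ 5) = Σ C(9,k) p^k (1−p)^(9−k) over k:
  k=2: C(9,2)·0.614^2·0.386^7 = 0.0173281
  k=3: C(9,3)·0.614^3·0.386^6 = 0.0643144
  k=4: C(9,4)·0.614^4·0.386^5 = 0.1534548
  k=5: C(9,5)·0.614^5·0.386^4 = 0.2440965
Total = 0.4791938

0.47919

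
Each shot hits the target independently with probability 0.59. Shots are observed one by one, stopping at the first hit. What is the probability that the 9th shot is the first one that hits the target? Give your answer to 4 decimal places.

Geometric (trials to first success), p = 0.59.
P(Y = 9) = (1−p)^8 · p = 0.00079849 · 0.59 = 0.000471

0.0005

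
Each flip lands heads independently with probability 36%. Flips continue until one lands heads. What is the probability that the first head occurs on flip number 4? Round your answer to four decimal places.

Geometric (trials to first success), p = 0.36.
P(Y = 4) = (1−p)^3 · p = 0.26214 · 0.36 = 0.094372

0.0944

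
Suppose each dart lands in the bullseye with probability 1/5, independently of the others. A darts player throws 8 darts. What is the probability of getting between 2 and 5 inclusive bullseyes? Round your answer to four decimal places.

0.4955

X ~ Binomial(8, 0.20); P(2 ≤ X ≤ 5) = Σ C(8,k) p^k (1−p)^(8−k) over k:
  k=2: C(8,2)·0.20^2·0.80^6 = 0.293601
  k=3: C(8,3)·0.20^3·0.80^5 = 0.146801
  k=4: C(8,4)·0.20^4·0.80^4 = 0.045875
  k=5: C(8,5)·0.20^5·0.80^3 = 0.009175
Total = 0.495452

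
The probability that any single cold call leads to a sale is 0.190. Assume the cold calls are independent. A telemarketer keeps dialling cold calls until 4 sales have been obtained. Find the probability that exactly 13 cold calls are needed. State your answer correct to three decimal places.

Y = trial on which the fourth success occurs; negative binomial, r=4, p=0.19.
P(Y=13) = C(12,3) · p^4 · (1−p)^9
= 220 · 0.0013032 · 0.15009 = 0.04303

0.043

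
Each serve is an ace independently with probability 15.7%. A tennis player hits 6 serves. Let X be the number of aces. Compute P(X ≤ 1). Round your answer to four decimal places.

X ~ Binomial(6, 0.157); P(X ≤ 1) = Σ C(6,k) p^k (1−p)^(6−k) over k:
  k=0: C(6,0)·0.157^0·0.843^6 = 0.358893
  k=1: C(6,1)·0.157^1·0.843^5 = 0.401041
Total = 0.759934

0.7599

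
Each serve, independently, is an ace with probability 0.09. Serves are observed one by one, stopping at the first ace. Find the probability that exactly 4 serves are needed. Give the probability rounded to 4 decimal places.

Geometric (trials to first success), p = 0.09.
P(Y = 4) = (1−p)^3 · p = 0.75357 · 0.09 = 0.067821

0.0678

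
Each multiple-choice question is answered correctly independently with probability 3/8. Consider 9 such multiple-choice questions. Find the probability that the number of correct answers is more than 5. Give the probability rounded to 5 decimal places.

X ~ Binomial(9, 0.375); P(X ≥ 6) = Σ C(9,k) p^k (1−p)^(9−k) over k:
  k=6: C(9,6)·0.375^6·0.625^3 = 0.0570305
  k=7: C(9,7)·0.375^7·0.625^2 = 0.0146650
  k=8: C(9,8)·0.375^8·0.625^1 = 0.0021997
  k=9: C(9,9)·0.375^9·0.625^0 = 0.0001466
Total = 0.0740418

0.07404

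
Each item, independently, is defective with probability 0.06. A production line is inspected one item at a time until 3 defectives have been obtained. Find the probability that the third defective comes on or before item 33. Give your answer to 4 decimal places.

Finishing within 33 items ⇔ at least 3 successes in the first 33. With X ~ Binomial(33, 0.06), P(Y ≤ 33) = 1 − P(X ≤ 2).
  k=0: C(33,0)·0.06^0·0.94^33 = 0.129783
  k=1: C(33,1)·0.06^1·0.94^32 = 0.273374
  k=2: C(33,2)·0.06^2·0.94^31 = 0.279190
1 − 0.682347 = 0.317653

0.3177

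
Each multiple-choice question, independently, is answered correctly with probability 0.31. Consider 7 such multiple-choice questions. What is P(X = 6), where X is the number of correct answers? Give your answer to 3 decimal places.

0.004

X ~ Binomial(n=7, p=0.31).
P(X=6) = C(7,6) · p^6 · (1−p)^1
= 7 · 0.0008875 · 0.69 = 0.00429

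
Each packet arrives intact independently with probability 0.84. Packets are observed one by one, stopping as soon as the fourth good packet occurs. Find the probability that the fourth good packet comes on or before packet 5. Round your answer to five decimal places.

Finishing within 5 packets ⇔ at least 4 successes in the first 5. With X ~ Binomial(5, 0.84), P(Y ≤ 5) = 1 − P(X ≤ 3).
  k=0: C(5,0)·0.84^0·0.16^5 = 0.0001049
  k=1: C(5,1)·0.84^1·0.16^4 = 0.0027525
  k=2: C(5,2)·0.84^2·0.16^3 = 0.0289014
  k=3: C(5,3)·0.84^3·0.16^2 = 0.1517322
1 − 0.1834910 = 0.8165090

0.81651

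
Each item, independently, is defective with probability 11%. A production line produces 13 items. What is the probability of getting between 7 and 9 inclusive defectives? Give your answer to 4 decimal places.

X ~ Binomial(13, 0.11); P(7 ≤ X ≤ 9) = Σ C(13,k) p^k (1−p)^(13−k) over k:
  k=7: C(13,7)·0.11^7·0.89^6 = 0.000166
  k=8: C(13,8)·0.11^8·0.89^5 = 0.000015
  k=9: C(13,9)·0.11^9·0.89^4 = 0.000001
Total = 0.000183

0.0002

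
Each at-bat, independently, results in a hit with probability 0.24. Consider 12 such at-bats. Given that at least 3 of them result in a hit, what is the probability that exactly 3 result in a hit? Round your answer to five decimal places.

0.44529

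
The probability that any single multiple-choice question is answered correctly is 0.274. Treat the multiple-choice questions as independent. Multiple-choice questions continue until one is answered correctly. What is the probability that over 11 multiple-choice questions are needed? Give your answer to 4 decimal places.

Y = number of multiple-choice questions to the first success; geometric, p = 0.274.
P(Y > 11) = P(first 11 all fail) = (1−p)^11 = 0.029533

0.0295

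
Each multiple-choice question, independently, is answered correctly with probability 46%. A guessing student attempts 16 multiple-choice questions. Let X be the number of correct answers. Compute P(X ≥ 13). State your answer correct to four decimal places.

0.0044

X ~ Binomial(16, 0.46); P(X ≥ 13) = Σ C(16,k) p^k (1−p)^(16−k) over k:
  k=13: C(16,13)·0.46^13·0.54^3 = 0.003641
  k=14: C(16,14)·0.46^14·0.54^2 = 0.000665
  k=15: C(16,15)·0.46^15·0.54^1 = 0.000075
  k=16: C(16,16)·0.46^16·0.54^0 = 0.000004
Total = 0.004385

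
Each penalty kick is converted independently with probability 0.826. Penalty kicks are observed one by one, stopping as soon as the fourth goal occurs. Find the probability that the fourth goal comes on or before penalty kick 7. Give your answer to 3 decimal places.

0.979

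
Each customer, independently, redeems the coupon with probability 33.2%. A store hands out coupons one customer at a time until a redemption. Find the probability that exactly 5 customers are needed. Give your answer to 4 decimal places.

Geometric (trials to first success), p = 0.332.
P(Y = 5) = (1−p)^4 · p = 0.19912 · 0.332 = 0.066106

0.0661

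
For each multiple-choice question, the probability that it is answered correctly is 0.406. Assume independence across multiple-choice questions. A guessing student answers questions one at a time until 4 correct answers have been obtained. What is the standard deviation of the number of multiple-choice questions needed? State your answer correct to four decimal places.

3.7966

Y = total multiple-choice questions until the fourth success; negative binomial with r=4, p=0.406.
SD(Y) = √[r(1−p)/p²] = √(14.414327) = 3.796620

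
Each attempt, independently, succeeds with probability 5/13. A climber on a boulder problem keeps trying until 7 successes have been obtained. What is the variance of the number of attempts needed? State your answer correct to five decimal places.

Y = total attempts until the seventh success; negative binomial with r=7, p=0.384615.
Var(Y) = r(1−p)/p² = 7·0.615385 / 0.384615² = 29.1200000

29.12000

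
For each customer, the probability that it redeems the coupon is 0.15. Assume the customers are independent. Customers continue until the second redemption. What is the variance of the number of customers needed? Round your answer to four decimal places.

75.5556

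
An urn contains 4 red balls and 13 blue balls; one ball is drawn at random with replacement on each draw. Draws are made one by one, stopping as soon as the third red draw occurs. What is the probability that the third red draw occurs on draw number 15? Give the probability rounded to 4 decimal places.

Y = trial on which the third success occurs; negative binomial, r=3, p=0.235294.
P(Y=15) = C(14,2) · p^3 · (1−p)^12
= 91 · 0.013027 · 0.039988 = 0.047403

0.0474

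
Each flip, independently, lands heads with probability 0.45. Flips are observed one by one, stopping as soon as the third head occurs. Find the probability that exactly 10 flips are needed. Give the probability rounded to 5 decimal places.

0.04994

Y = trial on which the third success occurs; negative binomial, r=3, p=0.45.
P(Y=10) = C(9,2) · p^3 · (1−p)^7
= 36 · 0.091125 · 0.015224 = 0.0499435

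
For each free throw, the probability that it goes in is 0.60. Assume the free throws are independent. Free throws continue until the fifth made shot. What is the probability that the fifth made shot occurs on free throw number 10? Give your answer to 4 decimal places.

0.1003

Y = trial on which the fifth success occurs; negative binomial, r=5, p=0.60.
P(Y=10) = C(9,4) · p^5 · (1−p)^5
= 126 · 0.07776 · 0.01024 = 0.100329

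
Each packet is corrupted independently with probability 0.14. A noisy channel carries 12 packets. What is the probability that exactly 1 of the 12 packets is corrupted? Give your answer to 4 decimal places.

X ~ Binomial(n=12, p=0.14).
P(X=1) = C(12,1) · p^1 · (1−p)^11
= 12 · 0.14 · 0.19032 = 0.319737

0.3197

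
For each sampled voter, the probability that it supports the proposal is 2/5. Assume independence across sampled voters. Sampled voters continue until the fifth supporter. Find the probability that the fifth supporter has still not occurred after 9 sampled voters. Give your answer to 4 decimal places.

0.7334

Needing more than 9 sampled voters ⇔ fewer than 5 successes in the first 9. With X ~ Binomial(9, 0.40), P(Y > 9) = P(X ≤ 4).
  k=0: C(9,0)·0.40^0·0.60^9 = 0.010078
  k=1: C(9,1)·0.40^1·0.60^8 = 0.060466
  k=2: C(9,2)·0.40^2·0.60^7 = 0.161243
  k=3: C(9,3)·0.40^3·0.60^6 = 0.250823
  k=4: C(9,4)·0.40^4·0.60^5 = 0.250823
P(X ≤ 4) = 0.733432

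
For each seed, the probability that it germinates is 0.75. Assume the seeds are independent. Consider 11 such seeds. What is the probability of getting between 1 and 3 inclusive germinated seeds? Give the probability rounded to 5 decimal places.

X ~ Binomial(11, 0.75); P(1 ≤ X ≤ 3) = Σ C(11,k) p^k (1−p)^(11−k) over k:
  k=1: C(11,1)·0.75^1·0.25^10 = 0.0000079
  k=2: C(11,2)·0.75^2·0.25^9 = 0.0001180
  k=3: C(11,3)·0.75^3·0.25^8 = 0.0010622
Total = 0.0011880

0.00119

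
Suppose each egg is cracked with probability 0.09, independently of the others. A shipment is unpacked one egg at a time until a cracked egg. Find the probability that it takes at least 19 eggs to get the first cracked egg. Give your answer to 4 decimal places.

Y = number of eggs to the first success; geometric, p = 0.09.
P(Y > 18) = P(first 18 all fail) = (1−p)^18 = 0.183124

0.1831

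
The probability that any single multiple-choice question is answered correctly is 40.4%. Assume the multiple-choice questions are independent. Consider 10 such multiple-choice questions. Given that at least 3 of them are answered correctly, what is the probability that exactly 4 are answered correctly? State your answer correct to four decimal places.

0.2988

X ~ Binomial(10, 0.404). Want P(X=4 | X≥3) = P(X=4) / P(X≥3).
P(X=4) = C(10,4)·0.404^4·0.596^6 = 0.250739
P(X≥3) = 1 − 0.005655 − 0.038335 − 0.116935 = 0.839074
Ratio = 0.250739 / 0.839074 = 0.298828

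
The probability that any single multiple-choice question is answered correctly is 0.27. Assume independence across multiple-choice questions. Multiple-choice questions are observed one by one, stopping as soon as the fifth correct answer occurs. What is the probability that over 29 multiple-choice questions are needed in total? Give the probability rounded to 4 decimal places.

0.0757

Needing more than 29 multiple-choice questions ⇔ fewer than 5 successes in the first 29. With X ~ Binomial(29, 0.27), P(Y > 29) = P(X ≤ 4).
  k=0: C(29,0)·0.27^0·0.73^29 = 0.000109
  k=1: C(29,1)·0.27^1·0.73^28 = 0.001166
  k=2: C(29,2)·0.27^2·0.73^27 = 0.006039
  k=3: C(29,3)·0.27^3·0.73^26 = 0.020103
  k=4: C(29,4)·0.27^4·0.73^25 = 0.048329
P(X ≤ 4) = 0.075746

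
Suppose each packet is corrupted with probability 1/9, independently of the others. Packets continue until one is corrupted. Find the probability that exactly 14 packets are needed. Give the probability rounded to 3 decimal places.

0.024

Geometric (trials to first success), p = 0.111111.
P(Y = 14) = (1−p)^13 · p = 0.21628 · 0.111111 = 0.02403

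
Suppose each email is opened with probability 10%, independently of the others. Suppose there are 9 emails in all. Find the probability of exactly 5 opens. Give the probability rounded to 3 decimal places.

0.001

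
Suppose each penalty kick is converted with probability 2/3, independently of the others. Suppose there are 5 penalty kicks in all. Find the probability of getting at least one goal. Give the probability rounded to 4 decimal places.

0.9959

P(at least one) = 1 − P(none) = 1 − (1 − 0.666667)^5
= 1 − 0.004115 = 0.995885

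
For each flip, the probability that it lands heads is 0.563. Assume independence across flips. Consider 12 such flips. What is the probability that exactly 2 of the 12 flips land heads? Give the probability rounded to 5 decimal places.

X ~ Binomial(n=12, p=0.563).
P(X=2) = C(12,2) · p^2 · (1−p)^10
= 66 · 0.31697 · 0.00025399 = 0.0053134

0.00531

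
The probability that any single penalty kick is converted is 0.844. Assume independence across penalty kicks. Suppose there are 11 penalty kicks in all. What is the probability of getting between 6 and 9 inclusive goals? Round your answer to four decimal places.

0.5272

X ~ Binomial(11, 0.844); P(6 ≤ X ≤ 9) = Σ C(11,k) p^k (1−p)^(11−k) over k:
  k=6: C(11,6)·0.844^6·0.156^5 = 0.015428
  k=7: C(11,7)·0.844^7·0.156^4 = 0.059622
  k=8: C(11,8)·0.844^8·0.156^3 = 0.161286
  k=9: C(11,9)·0.844^9·0.156^2 = 0.290867
Total = 0.527204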